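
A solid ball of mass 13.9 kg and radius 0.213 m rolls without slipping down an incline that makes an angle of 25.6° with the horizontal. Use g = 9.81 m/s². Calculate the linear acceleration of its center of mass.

a ≈ 3.03 m/s²

Translation along the incline: Mg sinθ − f = Ma.
Rotation about the center: fR = Iα with I = (2/5)MR². No-slip gives a = αR, so f = (I/R²)a = (2/5)M a.
Substituting: Mg sinθ = (1 + 0.4000)Ma, so a = g sinθ/(1 + 0.4000) = (9.81) sin 25.6° / 1.400 = 3.028 m/s².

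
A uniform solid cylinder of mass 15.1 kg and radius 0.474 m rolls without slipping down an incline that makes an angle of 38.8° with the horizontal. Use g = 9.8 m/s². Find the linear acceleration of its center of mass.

Translation along the incline: Mg sinθ − f = Ma.
Rotation about the center: fR = Iα with I = ½MR². No-slip gives a = αR, so f = (I/R²)a = (1/2)M a.
Substituting: Mg sinθ = (1 + 0.5000)Ma, so a = g sinθ/(1 + 0.5000) = (9.8) sin 38.8° / 1.500 = 4.094 m/s².

a ≈ 4.09 m/s²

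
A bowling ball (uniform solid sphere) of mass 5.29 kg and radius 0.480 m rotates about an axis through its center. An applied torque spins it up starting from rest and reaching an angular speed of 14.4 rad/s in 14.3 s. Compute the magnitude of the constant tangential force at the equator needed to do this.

F ≈ 1.02 N

I = (2/5)MR² = (2/5)(5.29)(0.480)² = 0.4875 kg·m².
α = Δω/Δt = (14.4 − 0)/14.3 = 1.007 rad/s².
The required torque is τ = Iα = (0.4875)(1.007) = 0.4909 N·m.
A tangential force at the equator gives τ = FR, so F = τ/R = 0.4909/0.480 = 1.023 N.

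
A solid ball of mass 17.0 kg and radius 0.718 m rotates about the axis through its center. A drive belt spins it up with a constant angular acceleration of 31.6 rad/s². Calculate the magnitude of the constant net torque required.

I = (2/5)MR² = (2/5)(17.0)(0.718)² = 3.506 kg·m².
τ = Iα = (3.506)(31.60) = 110.8 N·m.

τ ≈ 111 N·m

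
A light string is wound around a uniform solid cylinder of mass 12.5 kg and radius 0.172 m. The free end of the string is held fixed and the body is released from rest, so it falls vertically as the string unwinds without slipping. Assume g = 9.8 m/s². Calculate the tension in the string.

T ≈ 40.8 N

Translation: Mg − T = Ma. Rotation about the center: TR = Iα with I = ½MR².
With a = αR: T = (I/R²)a = (1/2)M a, so Mg = (1 + 0.5000)Ma.
a = g/(1 + 0.5000) = 9.8/1.500 = 6.533 m/s².
T = 0.5000·M·a = (0.5000)(12.5)(6.533) = 40.83 N.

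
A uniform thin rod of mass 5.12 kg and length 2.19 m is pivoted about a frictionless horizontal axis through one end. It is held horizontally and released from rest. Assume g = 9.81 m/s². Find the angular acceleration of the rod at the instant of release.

About the pivot, I = (1/3)ML² = (1/3)(5.12)(2.19)² = 8.185 kg·m².
The weight acts at the center, a distance L/2 = 1.095 m from the pivot; τ = Mg(L/2) = 55.00 N·m.
α = τ/I = 55.00/8.185 = 6.719 rad/s².

α ≈ 6.72 rad/s²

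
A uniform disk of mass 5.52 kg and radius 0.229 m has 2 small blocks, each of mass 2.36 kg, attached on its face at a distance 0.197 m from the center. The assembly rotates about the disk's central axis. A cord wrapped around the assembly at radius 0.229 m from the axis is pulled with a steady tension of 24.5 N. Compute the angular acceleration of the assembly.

α ≈ 17.1 rad/s²

I_disk = ½MR² = ½(5.52)(0.229)² = 0.1447 kg·m².
I_blocks = 2·m·r² = 2(2.36)(0.197)² = 0.1832 kg·m².
Total I = 0.3279 kg·m².
τ = F r = (24.5)(0.229) = 5.611 N·m.
α = τ/I = 5.611/0.3279 = 17.11 rad/s².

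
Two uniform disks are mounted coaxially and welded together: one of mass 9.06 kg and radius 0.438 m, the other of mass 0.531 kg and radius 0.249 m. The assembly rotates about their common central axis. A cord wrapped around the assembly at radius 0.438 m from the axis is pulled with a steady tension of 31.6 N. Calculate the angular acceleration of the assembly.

α ≈ 15.6 rad/s²

I = ½M₁R₁² + ½M₂R₂² = ½(9.06)(0.438)² + ½(0.531)(0.249)² = 0.8855 kg·m².
τ = F r = (31.6)(0.438) = 13.84 N·m.
α = τ/I = 13.84/0.8855 = 15.63 rad/s².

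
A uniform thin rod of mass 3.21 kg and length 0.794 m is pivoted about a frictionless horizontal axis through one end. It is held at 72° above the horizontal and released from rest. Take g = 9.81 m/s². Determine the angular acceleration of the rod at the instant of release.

α ≈ 5.73 rad/s²

About the pivot, I = (1/3)ML² = (1/3)(3.21)(0.794)² = 0.6746 kg·m².
The weight acts at the center, a distance L/2 = 0.3970 m from the pivot; τ = Mg(L/2) cos 72° = 3.863 N·m.
α = τ/I = 3.863/0.6746 = 5.727 rad/s².
(Equivalently α = (3g/(2L)) cos 72° = 5.727 rad/s².)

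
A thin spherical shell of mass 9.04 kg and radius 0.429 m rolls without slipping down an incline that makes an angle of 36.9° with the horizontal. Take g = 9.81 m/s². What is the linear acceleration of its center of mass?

a ≈ 3.53 m/s²

Translation along the incline: Mg sinθ − f = Ma.
Rotation about the center: fR = Iα with I = (2/3)MR². No-slip gives a = αR, so f = (I/R²)a = (2/3)M a.
Substituting: Mg sinθ = (1 + 0.6667)Ma, so a = g sinθ/(1 + 0.6667) = (9.81) sin 36.9° / 1.667 = 3.534 m/s².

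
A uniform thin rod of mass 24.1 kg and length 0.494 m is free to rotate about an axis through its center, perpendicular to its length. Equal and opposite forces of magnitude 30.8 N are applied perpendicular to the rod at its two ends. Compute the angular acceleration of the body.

I = (1/12)ML² = (1/12)(24.1)(0.494)² = 0.4901 kg·m².
The couple gives τ = F·(L/2) + F·(L/2) = F L = (30.8)(0.494) = 15.22 N·m.
From τ = Iα: α = 15.22/0.4901 = 31.04 rad/s².

α ≈ 31.0 rad/s²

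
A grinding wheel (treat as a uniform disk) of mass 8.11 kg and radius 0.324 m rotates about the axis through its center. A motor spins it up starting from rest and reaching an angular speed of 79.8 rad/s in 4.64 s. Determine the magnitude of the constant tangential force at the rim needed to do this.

I = ½MR² = (1/2)(8.11)(0.324)² = 0.4257 kg·m².
α = Δω/Δt = (79.8 − 0)/4.64 = 17.20 rad/s².
The required torque is τ = Iα = (0.4257)(17.20) = 7.321 N·m.
A tangential force at the rim gives τ = FR, so F = τ/R = 7.321/0.324 = 22.60 N.

F ≈ 22.6 N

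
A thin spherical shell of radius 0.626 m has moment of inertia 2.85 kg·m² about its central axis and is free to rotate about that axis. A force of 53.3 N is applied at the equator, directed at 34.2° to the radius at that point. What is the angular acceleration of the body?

α ≈ 6.58 rad/s²

Only the tangential component produces torque: τ = F R sinθ = (53.3)(0.626) sin 34.2° = 18.75 N·m.
From τ = Iα: α = 18.75/2.850 = 6.580 rad/s².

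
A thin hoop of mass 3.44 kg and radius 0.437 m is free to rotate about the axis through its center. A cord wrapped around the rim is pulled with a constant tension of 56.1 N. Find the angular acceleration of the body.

α ≈ 37.3 rad/s²

I = MR² = (3.44)(0.437)² = 0.6569 kg·m².
τ = F R = (56.1)(0.437) = 24.52 N·m.
Newton's second law for rotation, τ = Iα, gives α = τ/I = 24.52/0.6569 = 37.32 rad/s².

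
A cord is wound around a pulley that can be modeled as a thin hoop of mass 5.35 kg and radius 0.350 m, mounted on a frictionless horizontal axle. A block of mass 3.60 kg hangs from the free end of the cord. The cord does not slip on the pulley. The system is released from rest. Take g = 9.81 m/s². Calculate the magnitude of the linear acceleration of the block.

a ≈ 3.95 m/s²

I = MR² = (5.35)(0.350)² = 0.6554 kg·m².
Block: mg − T = ma. Pulley: TR = Iα. No-slip: a = αR, so T = (I/R²)a = 5.350·a.
Then mg = (m + 5.350)a, so a = (3.60)(9.81)/(3.60 + 5.350) = 3.946 m/s².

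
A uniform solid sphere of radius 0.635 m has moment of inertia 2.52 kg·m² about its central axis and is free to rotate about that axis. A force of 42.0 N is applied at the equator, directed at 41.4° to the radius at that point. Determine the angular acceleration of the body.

α ≈ 7.00 rad/s²

Only the tangential component produces torque: τ = F R sinθ = (42.0)(0.635) sin 41.4° = 17.64 N·m.
From τ = Iα: α = 17.64/2.520 = 6.999 rad/s².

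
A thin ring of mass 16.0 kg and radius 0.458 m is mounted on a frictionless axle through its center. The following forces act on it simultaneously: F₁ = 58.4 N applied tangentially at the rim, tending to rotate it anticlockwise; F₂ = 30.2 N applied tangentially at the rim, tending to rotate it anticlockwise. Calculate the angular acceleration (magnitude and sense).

I = MR² = (16.0)(0.458)² = 3.356 kg·m².
Taking anticlockwise as positive: τ₁ = +(58.4)(0.458) = +26.75 N·m; τ₂ = +(30.2)(0.458) = +13.83 N·m.
Net torque τ = 40.58 N·m.
α = τ/I = 40.58/3.356 = 12.09 rad/s².

α ≈ 12.1 rad/s², anticlockwise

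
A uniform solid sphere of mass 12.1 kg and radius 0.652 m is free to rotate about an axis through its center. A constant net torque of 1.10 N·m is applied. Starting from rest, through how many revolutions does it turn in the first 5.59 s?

I = (2/5)MR² = (2/5)(12.1)(0.652)² = 2.058 kg·m².
α = τ/I = 1.10/2.058 = 0.5346 rad/s².
θ = ½αt² = ½(0.5346)(5.59)² = 8.353 rad.
Revolutions = θ/(2π) = 1.329.

≈ 1.33 revolutions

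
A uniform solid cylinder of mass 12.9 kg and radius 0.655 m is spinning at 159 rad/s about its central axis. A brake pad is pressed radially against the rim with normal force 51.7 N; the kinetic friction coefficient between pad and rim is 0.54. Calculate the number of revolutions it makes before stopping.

I = ½MR² = (1/2)(12.9)(0.655)² = 2.767 kg·m².
Friction force f = μN = (0.54)(51.7) = 27.92 N at the rim; torque magnitude τ = fR = 18.29 N·m, opposing ω.
|α| = τ/I = 18.29/2.767 = 6.608 rad/s² (deceleration).
ω² = ω₀² − 2|α|θ with ω = 0 ⇒ θ = ω₀²/(2|α|) = 1913 rad = 304.4 rev.

≈ 304 revolutions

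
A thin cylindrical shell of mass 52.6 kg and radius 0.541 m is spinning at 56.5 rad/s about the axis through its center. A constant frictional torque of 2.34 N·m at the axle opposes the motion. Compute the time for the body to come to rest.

t ≈ 372 s

I = MR² = (52.6)(0.541)² = 15.40 kg·m².
The net torque has magnitude 2.34 N·m, opposing ω.
|α| = τ/I = 2.340/15.40 = 0.1520 rad/s² (deceleration).
0 = ω₀ − |α|t ⇒ t = ω₀/|α| = 56.5/0.1520 = 371.7 s.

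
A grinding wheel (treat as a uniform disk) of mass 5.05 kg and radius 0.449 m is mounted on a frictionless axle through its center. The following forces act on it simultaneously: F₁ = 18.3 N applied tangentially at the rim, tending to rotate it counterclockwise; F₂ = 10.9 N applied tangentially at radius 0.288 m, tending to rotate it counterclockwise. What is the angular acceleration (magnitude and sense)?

α ≈ 22.3 rad/s², counterclockwise

I = ½MR² = (1/2)(5.05)(0.449)² = 0.5090 kg·m².
Taking counterclockwise as positive: τ₁ = +(18.3)(0.449) = +8.217 N·m; τ₂ = +(10.9)(0.288) = +3.139 N·m.
Net torque τ = 11.36 N·m.
α = τ/I = 11.36/0.5090 = 22.31 rad/s².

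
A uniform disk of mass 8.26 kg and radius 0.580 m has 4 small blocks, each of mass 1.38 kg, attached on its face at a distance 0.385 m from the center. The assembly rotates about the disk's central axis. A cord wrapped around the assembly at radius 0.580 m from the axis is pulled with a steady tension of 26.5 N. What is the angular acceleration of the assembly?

I_disk = ½MR² = ½(8.26)(0.580)² = 1.389 kg·m².
I_blocks = 4·m·r² = 4(1.38)(0.385)² = 0.8182 kg·m².
Total I = 2.208 kg·m².
τ = F r = (26.5)(0.580) = 15.37 N·m.
α = τ/I = 15.37/2.208 = 6.963 rad/s².

α ≈ 6.96 rad/s²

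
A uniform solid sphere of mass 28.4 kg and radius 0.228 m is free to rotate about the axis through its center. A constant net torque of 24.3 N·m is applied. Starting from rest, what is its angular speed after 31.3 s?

I = (2/5)MR² = (2/5)(28.4)(0.228)² = 0.5905 kg·m².
α = τ/I = 24.3/0.5905 = 41.15 rad/s².
ω = ω₀ + αt = 0 + (41.15)(31.3) = 1288 rad/s.

ω ≈ 1290 rad/s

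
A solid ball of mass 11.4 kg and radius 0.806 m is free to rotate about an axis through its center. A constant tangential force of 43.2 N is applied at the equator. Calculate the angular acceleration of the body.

I = (2/5)MR² = (2/5)(11.4)(0.806)² = 2.962 kg·m².
τ = F R = (43.2)(0.806) = 34.82 N·m.
Newton's second law for rotation, τ = Iα, gives α = τ/I = 34.82/2.962 = 11.75 rad/s².

α ≈ 11.8 rad/s²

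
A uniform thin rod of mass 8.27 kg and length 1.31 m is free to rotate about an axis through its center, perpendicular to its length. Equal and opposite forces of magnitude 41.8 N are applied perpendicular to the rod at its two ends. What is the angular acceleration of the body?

I = (1/12)ML² = (1/12)(8.27)(1.31)² = 1.183 kg·m².
The couple gives τ = F·(L/2) + F·(L/2) = F L = (41.8)(1.31) = 54.76 N·m.
Newton's second law for rotation, τ = Iα, gives α = τ/I = 54.76/1.183 = 46.30 rad/s².

α ≈ 46.3 rad/s²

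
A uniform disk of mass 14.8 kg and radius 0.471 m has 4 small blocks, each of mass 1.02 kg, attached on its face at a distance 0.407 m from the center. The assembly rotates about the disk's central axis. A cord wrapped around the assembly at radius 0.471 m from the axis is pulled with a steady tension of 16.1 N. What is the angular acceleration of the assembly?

I_disk = ½MR² = ½(14.8)(0.471)² = 1.642 kg·m².
I_blocks = 4·m·r² = 4(1.02)(0.407)² = 0.6758 kg·m².
Total I = 2.317 kg·m².
τ = F r = (16.1)(0.471) = 7.583 N·m.
α = τ/I = 7.583/2.317 = 3.272 rad/s².

α ≈ 3.27 rad/s²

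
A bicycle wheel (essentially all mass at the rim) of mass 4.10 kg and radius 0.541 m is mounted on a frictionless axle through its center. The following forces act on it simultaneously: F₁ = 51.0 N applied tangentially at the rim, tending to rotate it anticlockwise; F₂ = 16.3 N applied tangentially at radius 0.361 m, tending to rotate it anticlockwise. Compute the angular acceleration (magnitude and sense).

α ≈ 27.9 rad/s², anticlockwise

I = MR² = (4.10)(0.541)² = 1.200 kg·m².
Taking anticlockwise as positive: τ₁ = +(51.0)(0.541) = +27.59 N·m; τ₂ = +(16.3)(0.361) = +5.884 N·m.
Net torque τ = 33.48 N·m.
α = τ/I = 33.48/1.200 = 27.90 rad/s².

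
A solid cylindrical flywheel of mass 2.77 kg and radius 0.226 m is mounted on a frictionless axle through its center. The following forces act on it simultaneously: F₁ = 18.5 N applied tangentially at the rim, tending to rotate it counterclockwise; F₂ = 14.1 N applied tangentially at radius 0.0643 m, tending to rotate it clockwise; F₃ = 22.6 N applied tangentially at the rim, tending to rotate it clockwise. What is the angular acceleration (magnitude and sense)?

I = ½MR² = (1/2)(2.77)(0.226)² = 0.07074 kg·m².
Taking counterclockwise as positive: τ₁ = +(18.5)(0.226) = +4.181 N·m; τ₂ = −(14.1)(0.0643) = −0.9066 N·m; τ₃ = −(22.6)(0.226) = −5.108 N·m.
Net torque τ = -1.833 N·m.
α = τ/I = -1.833/0.07074 = -25.91 rad/s².

α ≈ 25.9 rad/s², clockwise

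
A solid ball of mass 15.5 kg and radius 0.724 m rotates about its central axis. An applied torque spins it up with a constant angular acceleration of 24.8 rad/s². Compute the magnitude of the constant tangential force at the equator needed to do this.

F ≈ 111 N

I = (2/5)MR² = (2/5)(15.5)(0.724)² = 3.250 kg·m².
The required torque is τ = Iα = (3.250)(24.80) = 80.60 N·m.
A tangential force at the equator gives τ = FR, so F = τ/R = 80.60/0.724 = 111.3 N.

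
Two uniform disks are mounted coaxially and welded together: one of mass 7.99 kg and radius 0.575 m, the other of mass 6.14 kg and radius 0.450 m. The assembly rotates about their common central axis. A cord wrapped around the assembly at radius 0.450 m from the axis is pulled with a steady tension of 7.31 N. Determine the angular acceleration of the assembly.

I = ½M₁R₁² + ½M₂R₂² = ½(7.99)(0.575)² + ½(6.14)(0.450)² = 1.943 kg·m².
τ = F r = (7.31)(0.450) = 3.289 N·m.
α = τ/I = 3.289/1.943 = 1.693 rad/s².

α ≈ 1.69 rad/s²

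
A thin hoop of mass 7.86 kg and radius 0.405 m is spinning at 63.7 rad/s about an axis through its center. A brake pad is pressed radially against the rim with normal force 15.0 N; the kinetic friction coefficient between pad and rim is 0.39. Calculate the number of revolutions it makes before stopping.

I = MR² = (7.86)(0.405)² = 1.289 kg·m².
Friction force f = μN = (0.39)(15.0) = 5.850 N at the rim; torque magnitude τ = fR = 2.369 N·m, opposing ω.
|α| = τ/I = 2.369/1.289 = 1.838 rad/s² (deceleration).
ω² = ω₀² − 2|α|θ with ω = 0 ⇒ θ = ω₀²/(2|α|) = 1104 rad = 175.7 rev.

≈ 176 revolutions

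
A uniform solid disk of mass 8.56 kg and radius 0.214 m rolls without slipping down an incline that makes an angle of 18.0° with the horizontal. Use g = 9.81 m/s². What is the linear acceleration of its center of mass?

Translation along the incline: Mg sinθ − f = Ma.
Rotation about the center: fR = Iα with I = ½MR². No-slip gives a = αR, so f = (I/R²)a = (1/2)M a.
Substituting: Mg sinθ = (1 + 0.5000)Ma, so a = g sinθ/(1 + 0.5000) = (9.81) sin 18.0° / 1.500 = 2.021 m/s².

a ≈ 2.02 m/s²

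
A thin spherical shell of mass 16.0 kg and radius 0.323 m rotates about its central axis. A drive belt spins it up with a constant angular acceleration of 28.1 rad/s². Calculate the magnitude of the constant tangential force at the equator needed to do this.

F ≈ 96.8 N

I = (2/3)MR² = (2/3)(16.0)(0.323)² = 1.113 kg·m².
The required torque is τ = Iα = (1.113)(28.10) = 31.27 N·m.
A tangential force at the equator gives τ = FR, so F = τ/R = 31.27/0.323 = 96.81 N.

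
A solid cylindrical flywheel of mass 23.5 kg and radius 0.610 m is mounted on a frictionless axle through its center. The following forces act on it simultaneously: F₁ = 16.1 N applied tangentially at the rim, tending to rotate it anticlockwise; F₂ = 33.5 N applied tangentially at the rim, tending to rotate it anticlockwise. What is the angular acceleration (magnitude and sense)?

I = ½MR² = (1/2)(23.5)(0.610)² = 4.372 kg·m².
Taking anticlockwise as positive: τ₁ = +(16.1)(0.610) = +9.821 N·m; τ₂ = +(33.5)(0.610) = +20.43 N·m.
Net torque τ = 30.26 N·m.
α = τ/I = 30.26/4.372 = 6.920 rad/s².

α ≈ 6.92 rad/s², anticlockwise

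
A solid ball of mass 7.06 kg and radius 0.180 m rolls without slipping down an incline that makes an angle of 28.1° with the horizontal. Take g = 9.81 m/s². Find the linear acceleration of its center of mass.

Translation along the incline: Mg sinθ − f = Ma.
Rotation about the center: fR = Iα with I = (2/5)MR². No-slip gives a = αR, so f = (I/R²)a = (2/5)M a.
Substituting: Mg sinθ = (1 + 0.4000)Ma, so a = g sinθ/(1 + 0.4000) = (9.81) sin 28.1° / 1.400 = 3.300 m/s².

a ≈ 3.30 m/s²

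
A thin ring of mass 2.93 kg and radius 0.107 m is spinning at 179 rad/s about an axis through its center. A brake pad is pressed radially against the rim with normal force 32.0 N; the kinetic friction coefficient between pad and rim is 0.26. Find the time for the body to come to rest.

I = MR² = (2.93)(0.107)² = 0.03355 kg·m².
Friction force f = μN = (0.26)(32.0) = 8.320 N at the rim; torque magnitude τ = fR = 0.8902 N·m, opposing ω.
|α| = τ/I = 0.8902/0.03355 = 26.54 rad/s² (deceleration).
0 = ω₀ − |α|t ⇒ t = ω₀/|α| = 179/26.54 = 6.745 s.

t ≈ 6.74 s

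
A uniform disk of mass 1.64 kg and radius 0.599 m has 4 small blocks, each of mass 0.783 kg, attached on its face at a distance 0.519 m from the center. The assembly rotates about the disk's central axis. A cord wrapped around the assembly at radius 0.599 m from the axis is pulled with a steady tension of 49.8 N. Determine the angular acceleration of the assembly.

I_disk = ½MR² = ½(1.64)(0.599)² = 0.2942 kg·m².
I_blocks = 4·m·r² = 4(0.783)(0.519)² = 0.8436 kg·m².
Total I = 1.138 kg·m².
τ = F r = (49.8)(0.599) = 29.83 N·m.
α = τ/I = 29.83/1.138 = 26.22 rad/s².

α ≈ 26.2 rad/s²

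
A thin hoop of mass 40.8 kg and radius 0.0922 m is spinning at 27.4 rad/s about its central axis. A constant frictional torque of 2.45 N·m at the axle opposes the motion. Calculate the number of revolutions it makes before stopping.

≈ 8.46 revolutions

I = MR² = (40.8)(0.0922)² = 0.3468 kg·m².
The net torque has magnitude 2.45 N·m, opposing ω.
|α| = τ/I = 2.450/0.3468 = 7.064 rad/s² (deceleration).
ω² = ω₀² − 2|α|θ with ω = 0 ⇒ θ = ω₀²/(2|α|) = 53.14 rad = 8.458 rev.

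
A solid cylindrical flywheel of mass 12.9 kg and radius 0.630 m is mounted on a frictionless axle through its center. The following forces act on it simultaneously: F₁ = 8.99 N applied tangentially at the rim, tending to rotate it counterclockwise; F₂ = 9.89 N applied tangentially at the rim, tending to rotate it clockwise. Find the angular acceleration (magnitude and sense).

I = ½MR² = (1/2)(12.9)(0.630)² = 2.560 kg·m².
Taking counterclockwise as positive: τ₁ = +(8.99)(0.630) = +5.664 N·m; τ₂ = −(9.89)(0.630) = −6.231 N·m.
Net torque τ = -0.5670 N·m.
α = τ/I = -0.5670/2.560 = -0.2215 rad/s².

α ≈ 0.221 rad/s², clockwise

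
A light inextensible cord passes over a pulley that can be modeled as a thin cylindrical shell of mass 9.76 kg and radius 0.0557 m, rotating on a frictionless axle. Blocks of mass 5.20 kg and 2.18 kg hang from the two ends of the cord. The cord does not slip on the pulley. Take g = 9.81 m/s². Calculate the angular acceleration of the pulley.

I = MR² = (9.76)(0.0557)² = 0.03028 kg·m².
Heavier block: m₁g − T₁ = m₁a. Lighter block: T₂ − m₂g = m₂a.
Pulley: (T₁ − T₂)R = Iα = I(a/R), so T₁ − T₂ = (I/R²)a = 1·M_p a = 9.760·a.
Adding the three: (m₁ − m₂)g = (m₁ + m₂ + 9.760)a, so a = (5.20 − 2.18)(9.81)/(5.20 + 2.18 + 9.760) = 1.728 m/s².
α = a/R = 1.728/0.0557 = 31.03 rad/s².

α ≈ 31.0 rad/s²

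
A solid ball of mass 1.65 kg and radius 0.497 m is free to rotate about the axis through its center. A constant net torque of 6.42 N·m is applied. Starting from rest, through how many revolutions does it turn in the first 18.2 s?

I = (2/5)MR² = (2/5)(1.65)(0.497)² = 0.1630 kg·m².
α = τ/I = 6.42/0.1630 = 39.38 rad/s².
θ = ½αt² = ½(39.38)(18.2)² = 6522 rad.
Revolutions = θ/(2π) = 1038.

≈ 1040 revolutions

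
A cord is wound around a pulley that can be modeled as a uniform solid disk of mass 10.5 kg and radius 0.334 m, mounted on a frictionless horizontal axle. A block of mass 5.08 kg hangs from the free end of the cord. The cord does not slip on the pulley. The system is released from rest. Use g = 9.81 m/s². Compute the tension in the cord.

T ≈ 25.3 N

I = ½MR² = (1/2)(10.5)(0.334)² = 0.5857 kg·m².
Block: mg − T = ma. Pulley: TR = Iα. No-slip: a = αR, so T = (I/R²)a = 5.250·a.
Then mg = (m + 5.250)a, so a = (5.08)(9.81)/(5.08 + 5.250) = 4.824 m/s².
T = 5.250·a = 25.33 N.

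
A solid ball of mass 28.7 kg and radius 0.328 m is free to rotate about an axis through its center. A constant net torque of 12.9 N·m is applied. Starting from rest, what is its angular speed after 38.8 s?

I = (2/5)MR² = (2/5)(28.7)(0.328)² = 1.235 kg·m².
α = τ/I = 12.9/1.235 = 10.44 rad/s².
ω = ω₀ + αt = 0 + (10.44)(38.8) = 405.3 rad/s.

ω ≈ 405 rad/s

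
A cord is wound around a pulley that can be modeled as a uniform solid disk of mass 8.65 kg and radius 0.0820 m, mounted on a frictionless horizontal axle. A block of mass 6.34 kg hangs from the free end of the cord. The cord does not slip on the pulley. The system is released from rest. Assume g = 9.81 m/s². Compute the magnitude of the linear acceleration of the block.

a ≈ 5.83 m/s²

I = ½MR² = (1/2)(8.65)(0.0820)² = 0.02908 kg·m².
Block: mg − T = ma. Pulley: TR = Iα. No-slip: a = αR, so T = (I/R²)a = 4.325·a.
Then mg = (m + 4.325)a, so a = (6.34)(9.81)/(6.34 + 4.325) = 5.832 m/s².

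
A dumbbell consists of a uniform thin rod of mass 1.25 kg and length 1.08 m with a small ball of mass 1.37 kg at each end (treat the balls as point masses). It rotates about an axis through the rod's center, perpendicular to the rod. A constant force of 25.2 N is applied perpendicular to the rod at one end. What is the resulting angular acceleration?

α ≈ 14.8 rad/s²

I_rod = (1/12)ML² = (1/12)(1.25)(1.08)² = 0.1215 kg·m².
I_balls = 2·m·(L/2)² = 2(1.37)(0.5400)² = 0.7990 kg·m².
Total I = 0.9205 kg·m².
τ = F·(L/2) = (25.2)(0.540) = 13.61 N·m.
α = τ/I = 13.61/0.9205 = 14.78 rad/s².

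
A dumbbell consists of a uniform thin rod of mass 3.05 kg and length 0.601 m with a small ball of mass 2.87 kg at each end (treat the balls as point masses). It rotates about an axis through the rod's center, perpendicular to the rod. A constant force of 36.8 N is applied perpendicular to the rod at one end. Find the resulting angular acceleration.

α ≈ 18.1 rad/s²

I_rod = (1/12)ML² = (1/12)(3.05)(0.601)² = 0.09181 kg·m².
I_balls = 2·m·(L/2)² = 2(2.87)(0.3005)² = 0.5183 kg·m².
Total I = 0.6101 kg·m².
τ = F·(L/2) = (36.8)(0.300) = 11.06 N·m.
α = τ/I = 11.06/0.6101 = 18.12 rad/s².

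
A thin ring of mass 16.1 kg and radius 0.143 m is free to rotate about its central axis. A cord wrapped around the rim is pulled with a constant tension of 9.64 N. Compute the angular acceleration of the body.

I = MR² = (16.1)(0.143)² = 0.3292 kg·m².
τ = F R = (9.64)(0.143) = 1.379 N·m.
Newton's second law for rotation, τ = Iα, gives α = τ/I = 1.379/0.3292 = 4.187 rad/s².

α ≈ 4.19 rad/s²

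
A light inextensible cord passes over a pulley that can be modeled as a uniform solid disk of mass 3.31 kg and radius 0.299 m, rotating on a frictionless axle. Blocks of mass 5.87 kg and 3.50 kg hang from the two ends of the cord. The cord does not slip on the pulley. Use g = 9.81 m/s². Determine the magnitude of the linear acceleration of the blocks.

I = ½MR² = (1/2)(3.31)(0.299)² = 0.1480 kg·m².
Heavier block: m₁g − T₁ = m₁a. Lighter block: T₂ − m₂g = m₂a.
Pulley: (T₁ − T₂)R = Iα = I(a/R), so T₁ − T₂ = (I/R²)a = (1/2)M_p a = 1.655·a.
Adding the three: (m₁ − m₂)g = (m₁ + m₂ + 1.655)a, so a = (5.87 − 3.50)(9.81)/(5.87 + 3.50 + 1.655) = 2.109 m/s².

a ≈ 2.11 m/s²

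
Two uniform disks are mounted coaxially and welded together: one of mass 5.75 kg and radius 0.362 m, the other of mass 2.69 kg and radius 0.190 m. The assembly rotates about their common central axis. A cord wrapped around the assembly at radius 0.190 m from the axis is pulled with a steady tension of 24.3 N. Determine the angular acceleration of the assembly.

I = ½M₁R₁² + ½M₂R₂² = ½(5.75)(0.362)² + ½(2.69)(0.190)² = 0.4253 kg·m².
τ = F r = (24.3)(0.190) = 4.617 N·m.
α = τ/I = 4.617/0.4253 = 10.86 rad/s².

α ≈ 10.9 rad/s²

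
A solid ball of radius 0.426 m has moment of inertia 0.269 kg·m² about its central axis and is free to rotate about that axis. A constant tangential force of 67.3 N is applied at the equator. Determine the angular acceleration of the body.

α ≈ 107 rad/s²

τ = F R = (67.3)(0.426) = 28.67 N·m.
From τ = Iα: α = 28.67/0.2690 = 106.6 rad/s².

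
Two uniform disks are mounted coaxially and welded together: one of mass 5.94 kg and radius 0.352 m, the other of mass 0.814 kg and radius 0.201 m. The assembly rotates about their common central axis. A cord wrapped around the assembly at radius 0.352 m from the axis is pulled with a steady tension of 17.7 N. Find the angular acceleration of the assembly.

α ≈ 16.2 rad/s²

I = ½M₁R₁² + ½M₂R₂² = ½(5.94)(0.352)² + ½(0.814)(0.201)² = 0.3844 kg·m².
τ = F r = (17.7)(0.352) = 6.230 N·m.
α = τ/I = 6.230/0.3844 = 16.21 rad/s².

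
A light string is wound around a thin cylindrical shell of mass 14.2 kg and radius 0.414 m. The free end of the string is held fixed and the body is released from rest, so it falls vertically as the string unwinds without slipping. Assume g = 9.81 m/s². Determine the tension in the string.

T ≈ 69.7 N

Translation: Mg − T = Ma. Rotation about the center: TR = Iα with I = MR².
With a = αR: T = (I/R²)a = M a, so Mg = (1 + 1.000)Ma.
a = g/(1 + 1.000) = 9.81/2.000 = 4.905 m/s².
T = 1.000·M·a = (1.000)(14.2)(4.905) = 69.65 N.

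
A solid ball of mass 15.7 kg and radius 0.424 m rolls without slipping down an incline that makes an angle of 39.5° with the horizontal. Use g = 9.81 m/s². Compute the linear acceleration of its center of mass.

a ≈ 4.46 m/s²

Translation along the incline: Mg sinθ − f = Ma.
Rotation about the center: fR = Iα with I = (2/5)MR². No-slip gives a = αR, so f = (I/R²)a = (2/5)M a.
Substituting: Mg sinθ = (1 + 0.4000)Ma, so a = g sinθ/(1 + 0.4000) = (9.81) sin 39.5° / 1.400 = 4.457 m/s².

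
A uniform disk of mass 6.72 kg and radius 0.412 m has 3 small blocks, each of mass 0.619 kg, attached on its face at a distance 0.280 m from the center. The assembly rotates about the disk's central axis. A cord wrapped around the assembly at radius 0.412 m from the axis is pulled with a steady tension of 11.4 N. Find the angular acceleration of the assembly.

I_disk = ½MR² = ½(6.72)(0.412)² = 0.5703 kg·m².
I_blocks = 3·m·r² = 3(0.619)(0.280)² = 0.1456 kg·m².
Total I = 0.7159 kg·m².
τ = F r = (11.4)(0.412) = 4.697 N·m.
α = τ/I = 4.697/0.7159 = 6.560 rad/s².

α ≈ 6.56 rad/s²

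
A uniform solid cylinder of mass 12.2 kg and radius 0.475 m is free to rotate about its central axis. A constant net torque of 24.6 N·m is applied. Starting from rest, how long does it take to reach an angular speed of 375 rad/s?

t ≈ 21.0 s

I = ½MR² = (1/2)(12.2)(0.475)² = 1.376 kg·m².
α = τ/I = 24.6/1.376 = 17.87 rad/s².
ω = αt ⇒ t = ω/α = 375/17.87 = 20.98 s.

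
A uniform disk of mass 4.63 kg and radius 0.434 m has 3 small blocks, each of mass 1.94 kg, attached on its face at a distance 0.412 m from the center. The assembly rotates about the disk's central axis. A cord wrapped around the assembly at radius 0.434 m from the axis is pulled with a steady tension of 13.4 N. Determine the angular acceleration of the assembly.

α ≈ 4.08 rad/s²

I_disk = ½MR² = ½(4.63)(0.434)² = 0.4360 kg·m².
I_blocks = 3·m·r² = 3(1.94)(0.412)² = 0.9879 kg·m².
Total I = 1.424 kg·m².
τ = F r = (13.4)(0.434) = 5.816 N·m.
α = τ/I = 5.816/1.424 = 4.084 rad/s².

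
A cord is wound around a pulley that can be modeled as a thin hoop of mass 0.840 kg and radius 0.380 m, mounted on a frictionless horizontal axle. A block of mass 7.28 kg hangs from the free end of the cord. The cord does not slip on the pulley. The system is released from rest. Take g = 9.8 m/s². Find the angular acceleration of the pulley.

I = MR² = (0.840)(0.380)² = 0.1213 kg·m².
Block: mg − T = ma. Pulley: TR = Iα. No-slip: a = αR, so T = (I/R²)a = 0.8400·a.
Then mg = (m + 0.8400)a, so a = (7.28)(9.8)/(7.28 + 0.8400) = 8.786 m/s².
α = a/R = 8.786/0.380 = 23.12 rad/s².

α ≈ 23.1 rad/s²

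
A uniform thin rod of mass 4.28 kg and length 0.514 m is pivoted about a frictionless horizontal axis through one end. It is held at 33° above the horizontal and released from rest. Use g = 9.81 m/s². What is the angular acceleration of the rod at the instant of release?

About the pivot, I = (1/3)ML² = (1/3)(4.28)(0.514)² = 0.3769 kg·m².
The weight acts at the center, a distance L/2 = 0.2570 m from the pivot; τ = Mg(L/2) cos 33° = 9.050 N·m.
α = τ/I = 9.050/0.3769 = 24.01 rad/s².

α ≈ 24.0 rad/s²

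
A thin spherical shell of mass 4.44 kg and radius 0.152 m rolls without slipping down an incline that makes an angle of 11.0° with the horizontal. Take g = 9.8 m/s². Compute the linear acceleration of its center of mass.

a ≈ 1.12 m/s²

Translation along the incline: Mg sinθ − f = Ma.
Rotation about the center: fR = Iα with I = (2/3)MR². No-slip gives a = αR, so f = (I/R²)a = (2/3)M a.
Substituting: Mg sinθ = (1 + 0.6667)Ma, so a = g sinθ/(1 + 0.6667) = (9.8) sin 11.0° / 1.667 = 1.122 m/s².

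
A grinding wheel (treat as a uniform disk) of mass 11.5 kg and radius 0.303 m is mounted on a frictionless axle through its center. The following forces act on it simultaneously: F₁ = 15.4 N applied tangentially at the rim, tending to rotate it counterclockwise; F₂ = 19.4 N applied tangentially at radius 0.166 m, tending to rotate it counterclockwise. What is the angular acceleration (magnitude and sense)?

α ≈ 14.9 rad/s², counterclockwise

I = ½MR² = (1/2)(11.5)(0.303)² = 0.5279 kg·m².
Taking counterclockwise as positive: τ₁ = +(15.4)(0.303) = +4.666 N·m; τ₂ = +(19.4)(0.166) = +3.220 N·m.
Net torque τ = 7.887 N·m.
α = τ/I = 7.887/0.5279 = 14.94 rad/s².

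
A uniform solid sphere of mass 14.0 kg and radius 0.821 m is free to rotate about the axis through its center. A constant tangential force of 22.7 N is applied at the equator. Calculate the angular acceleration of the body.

α ≈ 4.94 rad/s²

I = (2/5)MR² = (2/5)(14.0)(0.821)² = 3.775 kg·m².
τ = F R = (22.7)(0.821) = 18.64 N·m.
From τ = Iα: α = 18.64/3.775 = 4.937 rad/s².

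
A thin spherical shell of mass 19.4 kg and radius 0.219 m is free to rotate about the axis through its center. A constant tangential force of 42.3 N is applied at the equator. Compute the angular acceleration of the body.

I = (2/3)MR² = (2/3)(19.4)(0.219)² = 0.6203 kg·m².
τ = F R = (42.3)(0.219) = 9.264 N·m.
Newton's second law for rotation, τ = Iα, gives α = τ/I = 9.264/0.6203 = 14.93 rad/s².

α ≈ 14.9 rad/s²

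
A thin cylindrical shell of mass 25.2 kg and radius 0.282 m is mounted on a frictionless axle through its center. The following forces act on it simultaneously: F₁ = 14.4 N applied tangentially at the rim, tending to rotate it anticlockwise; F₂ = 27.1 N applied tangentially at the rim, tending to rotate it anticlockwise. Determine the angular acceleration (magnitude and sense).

α ≈ 5.84 rad/s², anticlockwise

I = MR² = (25.2)(0.282)² = 2.004 kg·m².
Taking anticlockwise as positive: τ₁ = +(14.4)(0.282) = +4.061 N·m; τ₂ = +(27.1)(0.282) = +7.642 N·m.
Net torque τ = 11.70 N·m.
α = τ/I = 11.70/2.004 = 5.840 rad/s².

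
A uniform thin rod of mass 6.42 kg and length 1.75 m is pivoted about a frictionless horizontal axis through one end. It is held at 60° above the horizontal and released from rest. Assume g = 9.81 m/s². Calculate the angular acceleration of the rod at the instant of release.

About the pivot, I = (1/3)ML² = (1/3)(6.42)(1.75)² = 6.554 kg·m².
The weight acts at the center, a distance L/2 = 0.8750 m from the pivot; τ = Mg(L/2) cos 60° = 27.55 N·m.
α = τ/I = 27.55/6.554 = 4.204 rad/s².
(Equivalently α = (3g/(2L)) cos 60° = 4.204 rad/s².)

α ≈ 4.20 rad/s²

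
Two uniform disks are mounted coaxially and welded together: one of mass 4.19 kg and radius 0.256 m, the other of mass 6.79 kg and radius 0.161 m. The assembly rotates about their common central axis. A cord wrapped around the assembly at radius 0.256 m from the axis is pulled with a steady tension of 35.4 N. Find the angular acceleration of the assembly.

α ≈ 40.2 rad/s²

I = ½M₁R₁² + ½M₂R₂² = ½(4.19)(0.256)² + ½(6.79)(0.161)² = 0.2253 kg·m².
τ = F r = (35.4)(0.256) = 9.062 N·m.
α = τ/I = 9.062/0.2253 = 40.22 rad/s².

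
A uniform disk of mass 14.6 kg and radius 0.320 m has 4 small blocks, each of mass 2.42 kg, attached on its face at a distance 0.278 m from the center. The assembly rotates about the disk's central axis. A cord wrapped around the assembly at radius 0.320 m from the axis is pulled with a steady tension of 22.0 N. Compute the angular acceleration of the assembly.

I_disk = ½MR² = ½(14.6)(0.320)² = 0.7475 kg·m².
I_blocks = 4·m·r² = 4(2.42)(0.278)² = 0.7481 kg·m².
Total I = 1.496 kg·m².
τ = F r = (22.0)(0.320) = 7.040 N·m.
α = τ/I = 7.040/1.496 = 4.707 rad/s².

α ≈ 4.71 rad/s²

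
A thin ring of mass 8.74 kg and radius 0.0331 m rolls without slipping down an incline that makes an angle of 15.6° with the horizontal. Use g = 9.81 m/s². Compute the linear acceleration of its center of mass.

Translation along the incline: Mg sinθ − f = Ma.
Rotation about the center: fR = Iα with I = MR². No-slip gives a = αR, so f = (I/R²)a = M a.
Substituting: Mg sinθ = (1 + 1.000)Ma, so a = g sinθ/(1 + 1.000) = (9.81) sin 15.6° / 2.000 = 1.319 m/s².

a ≈ 1.32 m/s²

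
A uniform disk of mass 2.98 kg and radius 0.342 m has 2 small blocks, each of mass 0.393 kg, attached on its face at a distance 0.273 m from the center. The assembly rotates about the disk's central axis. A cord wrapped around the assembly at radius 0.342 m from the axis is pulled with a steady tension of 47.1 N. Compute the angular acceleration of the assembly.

I_disk = ½MR² = ½(2.98)(0.342)² = 0.1743 kg·m².
I_blocks = 2·m·r² = 2(0.393)(0.273)² = 0.05858 kg·m².
Total I = 0.2329 kg·m².
τ = F r = (47.1)(0.342) = 16.11 N·m.
α = τ/I = 16.11/0.2329 = 69.18 rad/s².

α ≈ 69.2 rad/s²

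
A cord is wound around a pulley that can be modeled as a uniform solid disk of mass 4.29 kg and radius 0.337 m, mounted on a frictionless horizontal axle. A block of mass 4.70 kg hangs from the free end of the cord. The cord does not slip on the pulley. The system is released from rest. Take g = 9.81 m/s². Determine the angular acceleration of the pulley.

α ≈ 20.0 rad/s²

I = ½MR² = (1/2)(4.29)(0.337)² = 0.2436 kg·m².
Block: mg − T = ma. Pulley: TR = Iα. No-slip: a = αR, so T = (I/R²)a = 2.145·a.
Then mg = (m + 2.145)a, so a = (4.70)(9.81)/(4.70 + 2.145) = 6.736 m/s².
α = a/R = 6.736/0.337 = 19.99 rad/s².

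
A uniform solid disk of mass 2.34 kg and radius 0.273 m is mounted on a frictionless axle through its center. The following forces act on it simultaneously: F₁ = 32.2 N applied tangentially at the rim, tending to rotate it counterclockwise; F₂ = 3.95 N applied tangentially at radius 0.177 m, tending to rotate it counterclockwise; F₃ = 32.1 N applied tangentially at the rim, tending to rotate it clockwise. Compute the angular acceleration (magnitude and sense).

I = ½MR² = (1/2)(2.34)(0.273)² = 0.08720 kg·m².
Taking counterclockwise as positive: τ₁ = +(32.2)(0.273) = +8.791 N·m; τ₂ = +(3.95)(0.177) = +0.6992 N·m; τ₃ = −(32.1)(0.273) = −8.763 N·m.
Net torque τ = 0.7265 N·m.
α = τ/I = 0.7265/0.08720 = 8.331 rad/s².

α ≈ 8.33 rad/s², counterclockwise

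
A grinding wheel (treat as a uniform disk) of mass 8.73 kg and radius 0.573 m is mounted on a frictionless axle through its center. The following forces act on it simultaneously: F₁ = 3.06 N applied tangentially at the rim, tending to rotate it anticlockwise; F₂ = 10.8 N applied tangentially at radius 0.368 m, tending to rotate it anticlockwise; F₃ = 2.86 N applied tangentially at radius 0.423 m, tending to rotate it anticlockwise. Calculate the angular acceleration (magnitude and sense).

I = ½MR² = (1/2)(8.73)(0.573)² = 1.433 kg·m².
Taking anticlockwise as positive: τ₁ = +(3.06)(0.573) = +1.753 N·m; τ₂ = +(10.8)(0.368) = +3.974 N·m; τ₃ = +(2.86)(0.423) = +1.210 N·m.
Net torque τ = 6.938 N·m.
α = τ/I = 6.938/1.433 = 4.841 rad/s².

α ≈ 4.84 rad/s², anticlockwise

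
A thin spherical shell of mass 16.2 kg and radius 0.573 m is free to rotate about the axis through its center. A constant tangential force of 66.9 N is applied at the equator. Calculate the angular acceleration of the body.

I = (2/3)MR² = (2/3)(16.2)(0.573)² = 3.546 kg·m².
τ = F R = (66.9)(0.573) = 38.33 N·m.
From τ = Iα: α = 38.33/3.546 = 10.81 rad/s².

α ≈ 10.8 rad/s²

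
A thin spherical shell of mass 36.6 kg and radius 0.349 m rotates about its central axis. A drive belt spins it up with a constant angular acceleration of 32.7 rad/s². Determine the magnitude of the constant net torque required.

I = (2/3)MR² = (2/3)(36.6)(0.349)² = 2.972 kg·m².
τ = Iα = (2.972)(32.70) = 97.18 N·m.

τ ≈ 97.2 N·m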